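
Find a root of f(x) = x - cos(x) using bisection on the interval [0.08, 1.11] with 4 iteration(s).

f(x) = x - cos(x)
Initial interval: [0.08, 1.11]

Iteration 1:
  c_1 = (0.080000 + 1.110000)/2 = 0.595000
  f(c_1) = f(0.595000) = -0.233148
  f(a) × f(c) ≥ 0, new interval: [0.595000, 1.110000]
Iteration 2:
  c_2 = (0.595000 + 1.110000)/2 = 0.852500
  f(c_2) = f(0.852500) = 0.194397
  f(a) × f(c) < 0, new interval: [0.595000, 0.852500]
Iteration 3:
  c_3 = (0.595000 + 0.852500)/2 = 0.723750
  f(c_3) = f(0.723750) = -0.025578
  f(a) × f(c) ≥ 0, new interval: [0.723750, 0.852500]
Iteration 4:
  c_4 = (0.723750 + 0.852500)/2 = 0.788125
  f(c_4) = f(0.788125) = 0.082949
  f(a) × f(c) < 0, new interval: [0.723750, 0.788125]

After 4 iteration(s), the approximation is c_4 = 0.788125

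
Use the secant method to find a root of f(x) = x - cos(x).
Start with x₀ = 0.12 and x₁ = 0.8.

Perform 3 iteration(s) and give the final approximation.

f(x) = x - cos(x)
x₀ = 0.12, x₁ = 0.8

Secant formula: x_{n+1} = x_n - f(x_n)(x_n - x_{n-1})/(f(x_n) - f(x_{n-1}))

Iteration 1:
  f(0.120000) = -0.872809
  f(0.800000) = 0.103293
  x_2 = 0.800000 - 0.103293×(0.800000 - 0.120000)/(0.103293 - (-0.872809))
       = 0.728041
Iteration 2:
  f(0.800000) = 0.103293
  f(0.728041) = -0.018439
  x_3 = 0.728041 - (-0.018439)×(0.728041 - 0.800000)/(-0.018439 - 0.103293)
       = 0.738940
Iteration 3:
  f(0.728041) = -0.018439
  f(0.738940) = -0.000242
  x_4 = 0.738940 - (-0.000242)×(0.738940 - 0.728041)/(-0.000242 - (-0.018439))
       = 0.739085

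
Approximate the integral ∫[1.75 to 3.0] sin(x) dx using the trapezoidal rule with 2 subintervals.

f(x) = sin(x)
a = 1.75, b = 3.0, n = 2
h = (b - a)/n = 0.625000

Trapezoidal rule: (h/2)[f(x₀) + 2f(x₁) + 2f(x₂) + ... + f(xₙ)]

x_0 = 1.7500, f(x_0) = 0.983986, coefficient = 1
x_1 = 2.3750, f(x_1) = 0.693685, coefficient = 2
x_2 = 3.0000, f(x_2) = 0.141120, coefficient = 1

I ≈ (0.625000/2) × 2.512476 = 0.785149
Exact value: 0.811746
Error: 0.026598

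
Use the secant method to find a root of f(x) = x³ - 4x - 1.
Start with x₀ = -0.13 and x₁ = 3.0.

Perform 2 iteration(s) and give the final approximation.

f(x) = x³ - 4x - 1
x₀ = -0.13, x₁ = 3.0

Secant formula: x_{n+1} = x_n - f(x_n)(x_n - x_{n-1})/(f(x_n) - f(x_{n-1}))

Iteration 1:
  f(-0.130000) = -0.482197
  f(3.000000) = 14.000000
  x_2 = 3.000000 - 14.000000×(3.000000 - (-0.130000))/(14.000000 - (-0.482197))
       = -0.025784
Iteration 2:
  f(3.000000) = 14.000000
  f(-0.025784) = -0.896881
  x_3 = -0.025784 - (-0.896881)×(-0.025784 - 3.000000)/(-0.896881 - 14.000000)
       = 0.156386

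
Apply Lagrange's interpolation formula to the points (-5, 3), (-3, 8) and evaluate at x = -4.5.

Lagrange interpolation formula:
P(x) = Σ yᵢ × Lᵢ(x)
where Lᵢ(x) = Π_{j≠i} (x - xⱼ)/(xᵢ - xⱼ)

L_0(-4.5) = (-4.5 - (-3))/(-5 - (-3)) = 0.750000
L_1(-4.5) = (-4.5 - (-5))/(-3 - (-5)) = 0.250000

P(-4.5) = 3×L_0(-4.5) + 8×L_1(-4.5)
P(-4.5) = 4.250000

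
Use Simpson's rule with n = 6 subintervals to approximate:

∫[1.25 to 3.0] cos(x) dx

f(x) = cos(x)
a = 1.25, b = 3.0, n = 6
h = (b - a)/n = 0.291667

Simpson's rule: (h/3)[f(x₀) + 4f(x₁) + 2f(x₂) + ... + f(xₙ)]

x_0 = 1.2500, f(x_0) = 0.315322, coefficient = 1
x_1 = 1.5417, f(x_1) = 0.029126, coefficient = 4
x_2 = 1.8333, f(x_2) = -0.259531, coefficient = 2
x_3 = 2.1250, f(x_3) = -0.526266, coefficient = 4
x_4 = 2.4167, f(x_4) = -0.748549, coefficient = 2
x_5 = 2.7083, f(x_5) = -0.907602, coefficient = 4
x_6 = 3.0000, f(x_6) = -0.989992, coefficient = 1

I ≈ (0.291667/3) × -8.309802 = -0.807897
Exact value: -0.807865
Error: 0.000033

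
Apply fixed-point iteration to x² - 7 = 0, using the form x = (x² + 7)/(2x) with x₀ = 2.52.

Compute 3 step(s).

Equation: x² - 7 = 0
Fixed-point form: x = (x² + 7)/(2x)
x₀ = 2.52

x_1 = g(2.520000) = 2.648889
x_2 = g(2.648889) = 2.645753
x_3 = g(2.645753) = 2.645751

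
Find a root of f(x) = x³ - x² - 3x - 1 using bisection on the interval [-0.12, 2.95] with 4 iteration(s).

f(x) = x³ - x² - 3x - 1
Initial interval: [-0.12, 2.95]

Iteration 1:
  c_1 = (-0.120000 + 2.950000)/2 = 1.415000
  f(c_1) = f(1.415000) = -4.414077
  f(a) × f(c) ≥ 0, new interval: [1.415000, 2.950000]
Iteration 2:
  c_2 = (1.415000 + 2.950000)/2 = 2.182500
  f(c_2) = f(2.182500) = -1.914890
  f(a) × f(c) ≥ 0, new interval: [2.182500, 2.950000]
Iteration 3:
  c_3 = (2.182500 + 2.950000)/2 = 2.566250
  f(c_3) = f(2.566250) = 1.616007
  f(a) × f(c) < 0, new interval: [2.182500, 2.566250]
Iteration 4:
  c_4 = (2.182500 + 2.566250)/2 = 2.374375
  f(c_4) = f(2.374375) = -0.374871
  f(a) × f(c) ≥ 0, new interval: [2.374375, 2.566250]

After 4 iteration(s), the approximation is c_4 = 2.374375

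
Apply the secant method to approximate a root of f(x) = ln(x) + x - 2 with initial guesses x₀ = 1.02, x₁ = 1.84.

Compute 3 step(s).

f(x) = ln(x) + x - 2
x₀ = 1.02, x₁ = 1.84

Secant formula: x_{n+1} = x_n - f(x_n)(x_n - x_{n-1})/(f(x_n) - f(x_{n-1}))

Iteration 1:
  f(1.020000) = -0.960197
  f(1.840000) = 0.449766
  x_2 = 1.840000 - 0.449766×(1.840000 - 1.020000)/(0.449766 - (-0.960197))
       = 1.578427
Iteration 2:
  f(1.840000) = 0.449766
  f(1.578427) = 0.034856
  x_3 = 1.578427 - 0.034856×(1.578427 - 1.840000)/(0.034856 - 0.449766)
       = 1.556453
Iteration 3:
  f(1.578427) = 0.034856
  f(1.556453) = -0.001138
  x_4 = 1.556453 - (-0.001138)×(1.556453 - 1.578427)/(-0.001138 - 0.034856)
       = 1.557147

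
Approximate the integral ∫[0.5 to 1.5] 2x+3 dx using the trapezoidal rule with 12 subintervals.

f(x) = 2x+3
a = 0.5, b = 1.5, n = 12
h = (b - a)/n = 0.083333

Trapezoidal rule: (h/2)[f(x₀) + 2f(x₁) + 2f(x₂) + ... + f(xₙ)]

x_0 = 0.5000, f(x_0) = 4.000000, coefficient = 1
x_1 = 0.5833, f(x_1) = 4.166667, coefficient = 2
x_2 = 0.6667, f(x_2) = 4.333333, coefficient = 2
x_3 = 0.7500, f(x_3) = 4.500000, coefficient = 2
x_4 = 0.8333, f(x_4) = 4.666667, coefficient = 2
x_5 = 0.9167, f(x_5) = 4.833333, coefficient = 2
x_6 = 1.0000, f(x_6) = 5.000000, coefficient = 2
x_7 = 1.0833, f(x_7) = 5.166667, coefficient = 2
x_8 = 1.1667, f(x_8) = 5.333333, coefficient = 2
x_9 = 1.2500, f(x_9) = 5.500000, coefficient = 2
x_10 = 1.3333, f(x_10) = 5.666667, coefficient = 2
x_11 = 1.4167, f(x_11) = 5.833333, coefficient = 2
x_12 = 1.5000, f(x_12) = 6.000000, coefficient = 1

I ≈ (0.083333/2) × 120.000000 = 5.000000
Exact value: 5.000000
Error: 0.000000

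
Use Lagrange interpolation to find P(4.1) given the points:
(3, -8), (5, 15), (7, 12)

Lagrange interpolation formula:
P(x) = Σ yᵢ × Lᵢ(x)
where Lᵢ(x) = Π_{j≠i} (x - xⱼ)/(xᵢ - xⱼ)

L_0(4.1) = (4.1 - 5)/(3 - 5) × (4.1 - 7)/(3 - 7) = 0.326250
L_1(4.1) = (4.1 - 3)/(5 - 3) × (4.1 - 7)/(5 - 7) = 0.797500
L_2(4.1) = (4.1 - 3)/(7 - 3) × (4.1 - 5)/(7 - 5) = -0.123750

P(4.1) = (-8)×L_0(4.1) + 15×L_1(4.1) + 12×L_2(4.1)
P(4.1) = 7.867500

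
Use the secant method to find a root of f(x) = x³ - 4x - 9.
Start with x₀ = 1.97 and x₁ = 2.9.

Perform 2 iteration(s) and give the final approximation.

f(x) = x³ - 4x - 9
x₀ = 1.97, x₁ = 2.9

Secant formula: x_{n+1} = x_n - f(x_n)(x_n - x_{n-1})/(f(x_n) - f(x_{n-1}))

Iteration 1:
  f(1.970000) = -9.234627
  f(2.900000) = 3.789000
  x_2 = 2.900000 - 3.789000×(2.900000 - 1.970000)/(3.789000 - (-9.234627))
       = 2.629433
Iteration 2:
  f(2.900000) = 3.789000
  f(2.629433) = -1.338056
  x_3 = 2.629433 - (-1.338056)×(2.629433 - 2.900000)/(-1.338056 - 3.789000)
       = 2.700045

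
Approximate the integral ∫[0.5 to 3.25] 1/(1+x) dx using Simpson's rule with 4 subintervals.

f(x) = 1/(1+x)
a = 0.5, b = 3.25, n = 4
h = (b - a)/n = 0.687500

Simpson's rule: (h/3)[f(x₀) + 4f(x₁) + 2f(x₂) + ... + f(xₙ)]

x_0 = 0.5000, f(x_0) = 0.666667, coefficient = 1
x_1 = 1.1875, f(x_1) = 0.457143, coefficient = 4
x_2 = 1.8750, f(x_2) = 0.347826, coefficient = 2
x_3 = 2.5625, f(x_3) = 0.280702, coefficient = 4
x_4 = 3.2500, f(x_4) = 0.235294, coefficient = 1

I ≈ (0.687500/3) × 4.548991 = 1.042477
Exact value: 1.041454
Error: 0.001023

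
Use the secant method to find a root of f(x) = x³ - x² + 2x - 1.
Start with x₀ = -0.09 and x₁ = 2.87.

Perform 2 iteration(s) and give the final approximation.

f(x) = x³ - x² + 2x - 1
x₀ = -0.09, x₁ = 2.87

Secant formula: x_{n+1} = x_n - f(x_n)(x_n - x_{n-1})/(f(x_n) - f(x_{n-1}))

Iteration 1:
  f(-0.090000) = -1.188829
  f(2.870000) = 20.143003
  x_2 = 2.870000 - 20.143003×(2.870000 - (-0.090000))/(20.143003 - (-1.188829))
       = 0.074962
Iteration 2:
  f(2.870000) = 20.143003
  f(0.074962) = -0.855275
  x_3 = 0.074962 - (-0.855275)×(0.074962 - 2.870000)/(-0.855275 - 20.143003)
       = 0.188806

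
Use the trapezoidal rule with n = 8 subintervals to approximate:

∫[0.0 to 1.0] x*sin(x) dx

f(x) = x*sin(x)
a = 0.0, b = 1.0, n = 8
h = (b - a)/n = 0.125000

Trapezoidal rule: (h/2)[f(x₀) + 2f(x₁) + 2f(x₂) + ... + f(xₙ)]

x_0 = 0.0000, f(x_0) = 0.000000, coefficient = 1
x_1 = 0.1250, f(x_1) = 0.015584, coefficient = 2
x_2 = 0.2500, f(x_2) = 0.061851, coefficient = 2
x_3 = 0.3750, f(x_3) = 0.137352, coefficient = 2
x_4 = 0.5000, f(x_4) = 0.239713, coefficient = 2
x_5 = 0.6250, f(x_5) = 0.365686, coefficient = 2
x_6 = 0.7500, f(x_6) = 0.511229, coefficient = 2
x_7 = 0.8750, f(x_7) = 0.671601, coefficient = 2
x_8 = 1.0000, f(x_8) = 0.841471, coefficient = 1

I ≈ (0.125000/2) × 4.847502 = 0.302969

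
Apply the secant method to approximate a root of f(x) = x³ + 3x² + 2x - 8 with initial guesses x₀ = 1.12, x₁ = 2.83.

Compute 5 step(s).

f(x) = x³ + 3x² + 2x - 8
x₀ = 1.12, x₁ = 2.83

Secant formula: x_{n+1} = x_n - f(x_n)(x_n - x_{n-1})/(f(x_n) - f(x_{n-1}))

Iteration 1:
  f(1.120000) = -0.591872
  f(2.830000) = 44.351887
  x_2 = 2.830000 - 44.351887×(2.830000 - 1.120000)/(44.351887 - (-0.591872))
       = 1.142519
Iteration 2:
  f(2.830000) = 44.351887
  f(1.142519) = -0.307523
  x_3 = 1.142519 - (-0.307523)×(1.142519 - 2.830000)/(-0.307523 - 44.351887)
       = 1.154139
Iteration 3:
  f(1.142519) = -0.307523
  f(1.154139) = -0.158253
  x_4 = 1.154139 - (-0.158253)×(1.154139 - 1.142519)/(-0.158253 - (-0.307523))
       = 1.166458
Iteration 4:
  f(1.154139) = -0.158253
  f(1.166458) = 0.001906
  x_5 = 1.166458 - 0.001906×(1.166458 - 1.154139)/(0.001906 - (-0.158253))
       = 1.166312
Iteration 5:
  f(1.166458) = 0.001906
  f(1.166312) = -0.000012
  x_6 = 1.166312 - (-0.000012)×(1.166312 - 1.166458)/(-0.000012 - 0.001906)
       = 1.166313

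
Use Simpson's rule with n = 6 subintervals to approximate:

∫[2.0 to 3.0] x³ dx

f(x) = x³
a = 2.0, b = 3.0, n = 6
h = (b - a)/n = 0.166667

Simpson's rule: (h/3)[f(x₀) + 4f(x₁) + 2f(x₂) + ... + f(xₙ)]

x_0 = 2.0000, f(x_0) = 8.000000, coefficient = 1
x_1 = 2.1667, f(x_1) = 10.171296, coefficient = 4
x_2 = 2.3333, f(x_2) = 12.703704, coefficient = 2
x_3 = 2.5000, f(x_3) = 15.625000, coefficient = 4
x_4 = 2.6667, f(x_4) = 18.962963, coefficient = 2
x_5 = 2.8333, f(x_5) = 22.745370, coefficient = 4
x_6 = 3.0000, f(x_6) = 27.000000, coefficient = 1

I ≈ (0.166667/3) × 292.500000 = 16.250000
Exact value: 16.250000
Error: 0.000000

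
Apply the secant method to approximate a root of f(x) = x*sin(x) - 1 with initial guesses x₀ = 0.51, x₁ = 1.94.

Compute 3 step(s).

f(x) = x*sin(x) - 1
x₀ = 0.51, x₁ = 1.94

Secant formula: x_{n+1} = x_n - f(x_n)(x_n - x_{n-1})/(f(x_n) - f(x_{n-1}))

Iteration 1:
  f(0.510000) = -0.751030
  f(1.940000) = 0.809273
  x_2 = 1.940000 - 0.809273×(1.940000 - 0.510000)/(0.809273 - (-0.751030))
       = 1.198310
Iteration 2:
  f(1.940000) = 0.809273
  f(1.198310) = 0.116137
  x_3 = 1.198310 - 0.116137×(1.198310 - 1.940000)/(0.116137 - 0.809273)
       = 1.074038
Iteration 3:
  f(1.198310) = 0.116137
  f(1.074038) = -0.055778
  x_4 = 1.074038 - (-0.055778)×(1.074038 - 1.198310)/(-0.055778 - 0.116137)
       = 1.114359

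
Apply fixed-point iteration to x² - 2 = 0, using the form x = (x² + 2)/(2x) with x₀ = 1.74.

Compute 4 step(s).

Equation: x² - 2 = 0
Fixed-point form: x = (x² + 2)/(2x)
x₀ = 1.74

x_1 = g(1.740000) = 1.444713
x_2 = g(1.444713) = 1.414535
x_3 = g(1.414535) = 1.414214
x_4 = g(1.414214) = 1.414214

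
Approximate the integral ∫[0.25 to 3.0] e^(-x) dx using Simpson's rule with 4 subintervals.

f(x) = e^(-x)
a = 0.25, b = 3.0, n = 4
h = (b - a)/n = 0.687500

Simpson's rule: (h/3)[f(x₀) + 4f(x₁) + 2f(x₂) + ... + f(xₙ)]

x_0 = 0.2500, f(x_0) = 0.778801, coefficient = 1
x_1 = 0.9375, f(x_1) = 0.391606, coefficient = 4
x_2 = 1.6250, f(x_2) = 0.196912, coefficient = 2
x_3 = 2.3125, f(x_3) = 0.099013, coefficient = 4
x_4 = 3.0000, f(x_4) = 0.049787, coefficient = 1

I ≈ (0.687500/3) × 3.184887 = 0.729870
Exact value: 0.729014
Error: 0.000856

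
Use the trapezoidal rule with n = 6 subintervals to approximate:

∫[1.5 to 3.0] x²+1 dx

f(x) = x²+1
a = 1.5, b = 3.0, n = 6
h = (b - a)/n = 0.250000

Trapezoidal rule: (h/2)[f(x₀) + 2f(x₁) + 2f(x₂) + ... + f(xₙ)]

x_0 = 1.5000, f(x_0) = 3.250000, coefficient = 1
x_1 = 1.7500, f(x_1) = 4.062500, coefficient = 2
x_2 = 2.0000, f(x_2) = 5.000000, coefficient = 2
x_3 = 2.2500, f(x_3) = 6.062500, coefficient = 2
x_4 = 2.5000, f(x_4) = 7.250000, coefficient = 2
x_5 = 2.7500, f(x_5) = 8.562500, coefficient = 2
x_6 = 3.0000, f(x_6) = 10.000000, coefficient = 1

I ≈ (0.250000/2) × 75.125000 = 9.390625
Exact value: 9.375000
Error: 0.015625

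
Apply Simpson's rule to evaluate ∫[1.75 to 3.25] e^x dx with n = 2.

f(x) = e^x
a = 1.75, b = 3.25, n = 2
h = (b - a)/n = 0.750000

Simpson's rule: (h/3)[f(x₀) + 4f(x₁) + 2f(x₂) + ... + f(xₙ)]

x_0 = 1.7500, f(x_0) = 5.754603, coefficient = 1
x_1 = 2.5000, f(x_1) = 12.182494, coefficient = 4
x_2 = 3.2500, f(x_2) = 25.790340, coefficient = 1

I ≈ (0.750000/3) × 80.274918 = 20.068730
Exact value: 20.035737
Error: 0.032992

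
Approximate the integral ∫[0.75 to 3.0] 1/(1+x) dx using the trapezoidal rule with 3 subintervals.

f(x) = 1/(1+x)
a = 0.75, b = 3.0, n = 3
h = (b - a)/n = 0.750000

Trapezoidal rule: (h/2)[f(x₀) + 2f(x₁) + 2f(x₂) + ... + f(xₙ)]

x_0 = 0.7500, f(x_0) = 0.571429, coefficient = 1
x_1 = 1.5000, f(x_1) = 0.400000, coefficient = 2
x_2 = 2.2500, f(x_2) = 0.307692, coefficient = 2
x_3 = 3.0000, f(x_3) = 0.250000, coefficient = 1

I ≈ (0.750000/2) × 2.236813 = 0.838805
Exact value: 0.826679
Error: 0.012126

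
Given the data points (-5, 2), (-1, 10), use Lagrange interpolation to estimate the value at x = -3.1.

Lagrange interpolation formula:
P(x) = Σ yᵢ × Lᵢ(x)
where Lᵢ(x) = Π_{j≠i} (x - xⱼ)/(xᵢ - xⱼ)

L_0(-3.1) = (-3.1 - (-1))/(-5 - (-1)) = 0.525000
L_1(-3.1) = (-3.1 - (-5))/(-1 - (-5)) = 0.475000

P(-3.1) = 2×L_0(-3.1) + 10×L_1(-3.1)
P(-3.1) = 5.800000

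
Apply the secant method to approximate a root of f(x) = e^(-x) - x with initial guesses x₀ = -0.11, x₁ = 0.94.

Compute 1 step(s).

f(x) = e^(-x) - x
x₀ = -0.11, x₁ = 0.94

Secant formula: x_{n+1} = x_n - f(x_n)(x_n - x_{n-1})/(f(x_n) - f(x_{n-1}))

Iteration 1:
  f(-0.110000) = 1.226278
  f(0.940000) = -0.549372
  x_2 = 0.940000 - (-0.549372)×(0.940000 - (-0.110000))/(-0.549372 - 1.226278)
       = 0.615138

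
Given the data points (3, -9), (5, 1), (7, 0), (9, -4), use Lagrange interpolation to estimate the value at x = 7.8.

Lagrange interpolation formula:
P(x) = Σ yᵢ × Lᵢ(x)
where Lᵢ(x) = Π_{j≠i} (x - xⱼ)/(xᵢ - xⱼ)

L_0(7.8) = (7.8 - 5)/(3 - 5) × (7.8 - 7)/(3 - 7) × (7.8 - 9)/(3 - 9) = 0.056000
L_1(7.8) = (7.8 - 3)/(5 - 3) × (7.8 - 7)/(5 - 7) × (7.8 - 9)/(5 - 9) = -0.288000
L_2(7.8) = (7.8 - 3)/(7 - 3) × (7.8 - 5)/(7 - 5) × (7.8 - 9)/(7 - 9) = 1.008000
L_3(7.8) = (7.8 - 3)/(9 - 3) × (7.8 - 5)/(9 - 5) × (7.8 - 7)/(9 - 7) = 0.224000

P(7.8) = (-9)×L_0(7.8) + 1×L_1(7.8) + 0×L_2(7.8) + (-4)×L_3(7.8)
P(7.8) = -1.688000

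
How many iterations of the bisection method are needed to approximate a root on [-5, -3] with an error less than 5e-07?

We need (b-a)/2^n ≤ 5e-07
(-3 - (-5))/2^n ≤ 5e-07
2/2^n ≤ 5e-07
2^n ≥ 4000000
n ≥ log₂(4000000) = 21.93
n ≥ 22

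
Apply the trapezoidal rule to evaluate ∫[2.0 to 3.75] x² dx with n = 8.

f(x) = x²
a = 2.0, b = 3.75, n = 8
h = (b - a)/n = 0.218750

Trapezoidal rule: (h/2)[f(x₀) + 2f(x₁) + 2f(x₂) + ... + f(xₙ)]

x_0 = 2.0000, f(x_0) = 4.000000, coefficient = 1
x_1 = 2.2188, f(x_1) = 4.922852, coefficient = 2
x_2 = 2.4375, f(x_2) = 5.941406, coefficient = 2
x_3 = 2.6562, f(x_3) = 7.055664, coefficient = 2
x_4 = 2.8750, f(x_4) = 8.265625, coefficient = 2
x_5 = 3.0938, f(x_5) = 9.571289, coefficient = 2
x_6 = 3.3125, f(x_6) = 10.972656, coefficient = 2
x_7 = 3.5312, f(x_7) = 12.469727, coefficient = 2
x_8 = 3.7500, f(x_8) = 14.062500, coefficient = 1

I ≈ (0.218750/2) × 136.460938 = 14.925415
Exact value: 14.911458
Error: 0.013957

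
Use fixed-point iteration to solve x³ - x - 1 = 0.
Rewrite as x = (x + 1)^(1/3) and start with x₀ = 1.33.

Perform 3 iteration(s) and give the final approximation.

Equation: x³ - x - 1 = 0
Fixed-point form: x = (x + 1)^(1/3)
x₀ = 1.33

x_1 = g(1.330000) = 1.325721
x_2 = g(1.325721) = 1.324908
x_3 = g(1.324908) = 1.324754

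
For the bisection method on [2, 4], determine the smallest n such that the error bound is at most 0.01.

We need (b-a)/2^n ≤ 0.01
(4 - 2)/2^n ≤ 0.01
2/2^n ≤ 0.01
2^n ≥ 200
n ≥ log₂(200) = 7.64
n ≥ 8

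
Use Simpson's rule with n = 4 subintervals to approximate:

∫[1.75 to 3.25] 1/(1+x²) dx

f(x) = 1/(1+x²)
a = 1.75, b = 3.25, n = 4
h = (b - a)/n = 0.375000

Simpson's rule: (h/3)[f(x₀) + 4f(x₁) + 2f(x₂) + ... + f(xₙ)]

x_0 = 1.7500, f(x_0) = 0.246154, coefficient = 1
x_1 = 2.1250, f(x_1) = 0.181303, coefficient = 4
x_2 = 2.5000, f(x_2) = 0.137931, coefficient = 2
x_3 = 2.8750, f(x_3) = 0.107926, coefficient = 4
x_4 = 3.2500, f(x_4) = 0.086486, coefficient = 1

I ≈ (0.375000/3) × 1.765418 = 0.220677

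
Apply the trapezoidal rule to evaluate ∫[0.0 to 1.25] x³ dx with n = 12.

f(x) = x³
a = 0.0, b = 1.25, n = 12
h = (b - a)/n = 0.104167

Trapezoidal rule: (h/2)[f(x₀) + 2f(x₁) + 2f(x₂) + ... + f(xₙ)]

x_0 = 0.0000, f(x_0) = 0.000000, coefficient = 1
x_1 = 0.1042, f(x_1) = 0.001130, coefficient = 2
x_2 = 0.2083, f(x_2) = 0.009042, coefficient = 2
x_3 = 0.3125, f(x_3) = 0.030518, coefficient = 2
x_4 = 0.4167, f(x_4) = 0.072338, coefficient = 2
x_5 = 0.5208, f(x_5) = 0.141285, coefficient = 2
x_6 = 0.6250, f(x_6) = 0.244141, coefficient = 2
x_7 = 0.7292, f(x_7) = 0.387686, coefficient = 2
x_8 = 0.8333, f(x_8) = 0.578704, coefficient = 2
x_9 = 0.9375, f(x_9) = 0.823975, coefficient = 2
x_10 = 1.0417, f(x_10) = 1.130281, coefficient = 2
x_11 = 1.1458, f(x_11) = 1.504404, coefficient = 2
x_12 = 1.2500, f(x_12) = 1.953125, coefficient = 1

I ≈ (0.104167/2) × 11.800130 = 0.614590
Exact value: 0.610352
Error: 0.004239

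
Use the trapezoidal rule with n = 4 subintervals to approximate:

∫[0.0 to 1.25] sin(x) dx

f(x) = sin(x)
a = 0.0, b = 1.25, n = 4
h = (b - a)/n = 0.312500

Trapezoidal rule: (h/2)[f(x₀) + 2f(x₁) + 2f(x₂) + ... + f(xₙ)]

x_0 = 0.0000, f(x_0) = 0.000000, coefficient = 1
x_1 = 0.3125, f(x_1) = 0.307439, coefficient = 2
x_2 = 0.6250, f(x_2) = 0.585097, coefficient = 2
x_3 = 0.9375, f(x_3) = 0.806081, coefficient = 2
x_4 = 1.2500, f(x_4) = 0.948985, coefficient = 1

I ≈ (0.312500/2) × 4.346218 = 0.679097
Exact value: 0.684678
Error: 0.005581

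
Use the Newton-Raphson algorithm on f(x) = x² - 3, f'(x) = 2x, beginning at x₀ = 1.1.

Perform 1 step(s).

f(x) = x² - 3
f'(x) = 2x
x₀ = 1.1

Newton-Raphson formula: x_{n+1} = x_n - f(x_n)/f'(x_n)

Iteration 1:
  f(1.100000) = -1.790000
  f'(1.100000) = 2.200000
  x_1 = 1.100000 - (-1.790000)/2.200000 = 1.913636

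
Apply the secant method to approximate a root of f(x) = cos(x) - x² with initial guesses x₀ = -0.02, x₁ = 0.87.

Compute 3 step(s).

f(x) = cos(x) - x²
x₀ = -0.02, x₁ = 0.87

Secant formula: x_{n+1} = x_n - f(x_n)(x_n - x_{n-1})/(f(x_n) - f(x_{n-1}))

Iteration 1:
  f(-0.020000) = 0.999400
  f(0.870000) = -0.112073
  x_2 = 0.870000 - (-0.112073)×(0.870000 - (-0.020000))/(-0.112073 - 0.999400)
       = 0.780258
Iteration 2:
  f(0.870000) = -0.112073
  f(0.780258) = 0.101929
  x_3 = 0.780258 - 0.101929×(0.780258 - 0.870000)/(0.101929 - (-0.112073))
       = 0.823002
Iteration 3:
  f(0.780258) = 0.101929
  f(0.823002) = 0.002691
  x_4 = 0.823002 - 0.002691×(0.823002 - 0.780258)/(0.002691 - 0.101929)
       = 0.824161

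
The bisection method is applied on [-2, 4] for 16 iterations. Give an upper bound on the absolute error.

Bisection error bound: |error| ≤ (b-a)/2^n
|error| ≤ (4 - (-2))/2^16 = 6/2^16
|error| ≤ 0.0000915527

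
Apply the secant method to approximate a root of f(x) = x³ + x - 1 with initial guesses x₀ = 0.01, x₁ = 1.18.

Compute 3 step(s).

f(x) = x³ + x - 1
x₀ = 0.01, x₁ = 1.18

Secant formula: x_{n+1} = x_n - f(x_n)(x_n - x_{n-1})/(f(x_n) - f(x_{n-1}))

Iteration 1:
  f(0.010000) = -0.989999
  f(1.180000) = 1.823032
  x_2 = 1.180000 - 1.823032×(1.180000 - 0.010000)/(1.823032 - (-0.989999))
       = 0.421762
Iteration 2:
  f(1.180000) = 1.823032
  f(0.421762) = -0.503214
  x_3 = 0.421762 - (-0.503214)×(0.421762 - 1.180000)/(-0.503214 - 1.823032)
       = 0.585784
Iteration 3:
  f(0.421762) = -0.503214
  f(0.585784) = -0.213208
  x_4 = 0.585784 - (-0.213208)×(0.585784 - 0.421762)/(-0.213208 - (-0.503214))
       = 0.706371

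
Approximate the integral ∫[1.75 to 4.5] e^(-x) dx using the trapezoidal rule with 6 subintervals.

f(x) = e^(-x)
a = 1.75, b = 4.5, n = 6
h = (b - a)/n = 0.458333

Trapezoidal rule: (h/2)[f(x₀) + 2f(x₁) + 2f(x₂) + ... + f(xₙ)]

x_0 = 1.7500, f(x_0) = 0.173774, coefficient = 1
x_1 = 2.2083, f(x_1) = 0.109884, coefficient = 2
x_2 = 2.6667, f(x_2) = 0.069483, coefficient = 2
x_3 = 3.1250, f(x_3) = 0.043937, coefficient = 2
x_4 = 3.5833, f(x_4) = 0.027783, coefficient = 2
x_5 = 4.0417, f(x_5) = 0.017568, coefficient = 2
x_6 = 4.5000, f(x_6) = 0.011109, coefficient = 1

I ≈ (0.458333/2) × 0.722193 = 0.165503
Exact value: 0.162665
Error: 0.002838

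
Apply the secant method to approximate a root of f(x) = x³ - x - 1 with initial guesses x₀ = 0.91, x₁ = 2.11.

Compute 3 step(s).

f(x) = x³ - x - 1
x₀ = 0.91, x₁ = 2.11

Secant formula: x_{n+1} = x_n - f(x_n)(x_n - x_{n-1})/(f(x_n) - f(x_{n-1}))

Iteration 1:
  f(0.910000) = -1.156429
  f(2.110000) = 6.283931
  x_2 = 2.110000 - 6.283931×(2.110000 - 0.910000)/(6.283931 - (-1.156429))
       = 1.096512
Iteration 2:
  f(2.110000) = 6.283931
  f(1.096512) = -0.778134
  x_3 = 1.096512 - (-0.778134)×(1.096512 - 2.110000)/(-0.778134 - 6.283931)
       = 1.208183
Iteration 3:
  f(1.096512) = -0.778134
  f(1.208183) = -0.444591
  x_4 = 1.208183 - (-0.444591)×(1.208183 - 1.096512)/(-0.444591 - (-0.778134))
       = 1.357033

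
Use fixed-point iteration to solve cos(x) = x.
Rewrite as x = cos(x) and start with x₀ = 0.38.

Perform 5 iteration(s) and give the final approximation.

Equation: cos(x) = x
Fixed-point form: x = cos(x)
x₀ = 0.38

x_1 = g(0.380000) = 0.928665
x_2 = g(0.928665) = 0.598904
x_3 = g(0.598904) = 0.825954
x_4 = g(0.825954) = 0.677856
x_5 = g(0.677856) = 0.778919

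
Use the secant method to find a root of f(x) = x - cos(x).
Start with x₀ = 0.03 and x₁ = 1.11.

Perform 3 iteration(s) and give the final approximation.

f(x) = x - cos(x)
x₀ = 0.03, x₁ = 1.11

Secant formula: x_{n+1} = x_n - f(x_n)(x_n - x_{n-1})/(f(x_n) - f(x_{n-1}))

Iteration 1:
  f(0.030000) = -0.969550
  f(1.110000) = 0.665338
  x_2 = 1.110000 - 0.665338×(1.110000 - 0.030000)/(0.665338 - (-0.969550))
       = 0.670480
Iteration 2:
  f(1.110000) = 0.665338
  f(0.670480) = -0.113043
  x_3 = 0.670480 - (-0.113043)×(0.670480 - 1.110000)/(-0.113043 - 0.665338)
       = 0.734311
Iteration 3:
  f(0.670480) = -0.113043
  f(0.734311) = -0.007982
  x_4 = 0.734311 - (-0.007982)×(0.734311 - 0.670480)/(-0.007982 - (-0.113043))
       = 0.739160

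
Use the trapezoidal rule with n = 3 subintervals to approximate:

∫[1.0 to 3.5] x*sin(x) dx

f(x) = x*sin(x)
a = 1.0, b = 3.5, n = 3
h = (b - a)/n = 0.833333

Trapezoidal rule: (h/2)[f(x₀) + 2f(x₁) + 2f(x₂) + ... + f(xₙ)]

x_0 = 1.0000, f(x_0) = 0.841471, coefficient = 1
x_1 = 1.8333, f(x_1) = 1.770514, coefficient = 2
x_2 = 2.6667, f(x_2) = 1.219394, coefficient = 2
x_3 = 3.5000, f(x_3) = -1.227741, coefficient = 1

I ≈ (0.833333/2) × 5.593544 = 2.330643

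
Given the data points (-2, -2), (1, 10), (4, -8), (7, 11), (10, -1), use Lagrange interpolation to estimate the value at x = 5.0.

Lagrange interpolation formula:
P(x) = Σ yᵢ × Lᵢ(x)
where Lᵢ(x) = Π_{j≠i} (x - xⱼ)/(xᵢ - xⱼ)

L_0(5.0) = (5.0 - 1)/(-2 - 1) × (5.0 - 4)/(-2 - 4) × (5.0 - 7)/(-2 - 7) × (5.0 - 10)/(-2 - 10) = 0.020576
L_1(5.0) = (5.0 - (-2))/(1 - (-2)) × (5.0 - 4)/(1 - 4) × (5.0 - 7)/(1 - 7) × (5.0 - 10)/(1 - 10) = -0.144033
L_2(5.0) = (5.0 - (-2))/(4 - (-2)) × (5.0 - 1)/(4 - 1) × (5.0 - 7)/(4 - 7) × (5.0 - 10)/(4 - 10) = 0.864198
L_3(5.0) = (5.0 - (-2))/(7 - (-2)) × (5.0 - 1)/(7 - 1) × (5.0 - 4)/(7 - 4) × (5.0 - 10)/(7 - 10) = 0.288066
L_4(5.0) = (5.0 - (-2))/(10 - (-2)) × (5.0 - 1)/(10 - 1) × (5.0 - 4)/(10 - 4) × (5.0 - 7)/(10 - 7) = -0.028807

P(5.0) = (-2)×L_0(5.0) + 10×L_1(5.0) + (-8)×L_2(5.0) + 11×L_3(5.0) + (-1)×L_4(5.0)
P(5.0) = -5.197531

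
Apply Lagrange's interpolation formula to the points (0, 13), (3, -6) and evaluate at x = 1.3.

Lagrange interpolation formula:
P(x) = Σ yᵢ × Lᵢ(x)
where Lᵢ(x) = Π_{j≠i} (x - xⱼ)/(xᵢ - xⱼ)

L_0(1.3) = (1.3 - 3)/(0 - 3) = 0.566667
L_1(1.3) = (1.3 - 0)/(3 - 0) = 0.433333

P(1.3) = 13×L_0(1.3) + (-6)×L_1(1.3)
P(1.3) = 4.766667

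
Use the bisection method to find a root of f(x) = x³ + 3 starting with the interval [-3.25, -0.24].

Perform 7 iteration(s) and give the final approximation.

f(x) = x³ + 3
Initial interval: [-3.25, -0.24]

Iteration 1:
  c_1 = (-3.250000 + (-0.240000))/2 = -1.745000
  f(c_1) = f(-1.745000) = -2.313569
  f(a) × f(c) ≥ 0, new interval: [-1.745000, -0.240000]
Iteration 2:
  c_2 = (-1.745000 + (-0.240000))/2 = -0.992500
  f(c_2) = f(-0.992500) = 2.022332
  f(a) × f(c) < 0, new interval: [-1.745000, -0.992500]
Iteration 3:
  c_3 = (-1.745000 + (-0.992500))/2 = -1.368750
  f(c_3) = f(-1.368750) = 0.435679
  f(a) × f(c) < 0, new interval: [-1.745000, -1.368750]
Iteration 4:
  c_4 = (-1.745000 + (-1.368750))/2 = -1.556875
  f(c_4) = f(-1.556875) = -0.773647
  f(a) × f(c) ≥ 0, new interval: [-1.556875, -1.368750]
Iteration 5:
  c_5 = (-1.556875 + (-1.368750))/2 = -1.462813
  f(c_5) = f(-1.462813) = -0.130156
  f(a) × f(c) ≥ 0, new interval: [-1.462813, -1.368750]
Iteration 6:
  c_6 = (-1.462813 + (-1.368750))/2 = -1.415781
  f(c_6) = f(-1.415781) = 0.162156
  f(a) × f(c) < 0, new interval: [-1.462813, -1.415781]
Iteration 7:
  c_7 = (-1.462813 + (-1.415781))/2 = -1.439297
  f(c_7) = f(-1.439297) = 0.018388
  f(a) × f(c) < 0, new interval: [-1.462813, -1.439297]

After 7 iteration(s), the approximation is c_7 = -1.439297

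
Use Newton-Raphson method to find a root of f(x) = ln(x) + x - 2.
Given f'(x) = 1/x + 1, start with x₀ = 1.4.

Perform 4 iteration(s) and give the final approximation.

f(x) = ln(x) + x - 2
f'(x) = 1/x + 1
x₀ = 1.4

Newton-Raphson formula: x_{n+1} = x_n - f(x_n)/f'(x_n)

Iteration 1:
  f(1.400000) = -0.263528
  f'(1.400000) = 1.714286
  x_1 = 1.400000 - (-0.263528)/1.714286 = 1.553725
Iteration 2:
  f(1.553725) = -0.005621
  f'(1.553725) = 1.643615
  x_2 = 1.553725 - (-0.005621)/1.643615 = 1.557144
Iteration 3:
  f(1.557144) = -0.000002
  f'(1.557144) = 1.642201
  x_3 = 1.557144 - (-0.000002)/1.642201 = 1.557146
Iteration 4:
  f(1.557146) = 0.000000
  f'(1.557146) = 1.642201
  x_4 = 1.557146 - 0.000000/1.642201 = 1.557146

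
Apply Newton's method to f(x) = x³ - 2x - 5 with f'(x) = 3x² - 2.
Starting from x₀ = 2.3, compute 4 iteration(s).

f(x) = x³ - 2x - 5
f'(x) = 3x² - 2
x₀ = 2.3

Newton-Raphson formula: x_{n+1} = x_n - f(x_n)/f'(x_n)

Iteration 1:
  f(2.300000) = 2.567000
  f'(2.300000) = 13.870000
  x_1 = 2.300000 - 2.567000/13.870000 = 2.114924
Iteration 2:
  f(2.114924) = 0.230006
  f'(2.114924) = 11.418714
  x_2 = 2.114924 - 0.230006/11.418714 = 2.094781
Iteration 3:
  f(2.094781) = 0.002566
  f'(2.094781) = 11.164327
  x_3 = 2.094781 - 0.002566/11.164327 = 2.094552
Iteration 4:
  f(2.094552) = 0.000000
  f'(2.094552) = 11.161438
  x_4 = 2.094552 - 0.000000/11.161438 = 2.094551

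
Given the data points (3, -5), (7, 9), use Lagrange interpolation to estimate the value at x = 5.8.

Lagrange interpolation formula:
P(x) = Σ yᵢ × Lᵢ(x)
where Lᵢ(x) = Π_{j≠i} (x - xⱼ)/(xᵢ - xⱼ)

L_0(5.8) = (5.8 - 7)/(3 - 7) = 0.300000
L_1(5.8) = (5.8 - 3)/(7 - 3) = 0.700000

P(5.8) = (-5)×L_0(5.8) + 9×L_1(5.8)
P(5.8) = 4.800000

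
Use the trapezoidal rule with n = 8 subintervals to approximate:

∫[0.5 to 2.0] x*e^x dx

f(x) = x*e^x
a = 0.5, b = 2.0, n = 8
h = (b - a)/n = 0.187500

Trapezoidal rule: (h/2)[f(x₀) + 2f(x₁) + 2f(x₂) + ... + f(xₙ)]

x_0 = 0.5000, f(x_0) = 0.824361, coefficient = 1
x_1 = 0.6875, f(x_1) = 1.367257, coefficient = 2
x_2 = 0.8750, f(x_2) = 2.099016, coefficient = 2
x_3 = 1.0625, f(x_3) = 3.074446, coefficient = 2
x_4 = 1.2500, f(x_4) = 4.362929, coefficient = 2
x_5 = 1.4375, f(x_5) = 6.052101, coefficient = 2
x_6 = 1.6250, f(x_6) = 8.252431, coefficient = 2
x_7 = 1.8125, f(x_7) = 11.102909, coefficient = 2
x_8 = 2.0000, f(x_8) = 14.778112, coefficient = 1

I ≈ (0.187500/2) × 88.224649 = 8.271061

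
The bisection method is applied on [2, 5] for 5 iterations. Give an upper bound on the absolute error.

Bisection error bound: |error| ≤ (b-a)/2^n
|error| ≤ (5 - 2)/2^5 = 3/2^5
|error| ≤ 0.0937500000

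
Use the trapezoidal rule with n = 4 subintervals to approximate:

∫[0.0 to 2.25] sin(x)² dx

f(x) = sin(x)²
a = 0.0, b = 2.25, n = 4
h = (b - a)/n = 0.562500

Trapezoidal rule: (h/2)[f(x₀) + 2f(x₁) + 2f(x₂) + ... + f(xₙ)]

x_0 = 0.0000, f(x_0) = 0.000000, coefficient = 1
x_1 = 0.5625, f(x_1) = 0.284412, coefficient = 2
x_2 = 1.1250, f(x_2) = 0.814087, coefficient = 2
x_3 = 1.6875, f(x_3) = 0.986442, coefficient = 2
x_4 = 2.2500, f(x_4) = 0.605398, coefficient = 1

I ≈ (0.562500/2) × 4.775279 = 1.343047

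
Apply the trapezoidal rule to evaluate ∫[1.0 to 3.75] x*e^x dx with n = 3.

f(x) = x*e^x
a = 1.0, b = 3.75, n = 3
h = (b - a)/n = 0.916667

Trapezoidal rule: (h/2)[f(x₀) + 2f(x₁) + 2f(x₂) + ... + f(xₙ)]

x_0 = 1.0000, f(x_0) = 2.718282, coefficient = 1
x_1 = 1.9167, f(x_1) = 13.029998, coefficient = 2
x_2 = 2.8333, f(x_2) = 48.172446, coefficient = 2
x_3 = 3.7500, f(x_3) = 159.454058, coefficient = 1

I ≈ (0.916667/2) × 284.577228 = 130.431230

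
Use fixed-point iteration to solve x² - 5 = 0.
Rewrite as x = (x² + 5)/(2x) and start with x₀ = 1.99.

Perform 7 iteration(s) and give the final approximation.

Equation: x² - 5 = 0
Fixed-point form: x = (x² + 5)/(2x)
x₀ = 1.99

x_1 = g(1.990000) = 2.251281
x_2 = g(2.251281) = 2.236119
x_3 = g(2.236119) = 2.236068
x_4 = g(2.236068) = 2.236068
x_5 = g(2.236068) = 2.236068
x_6 = g(2.236068) = 2.236068
x_7 = g(2.236068) = 2.236068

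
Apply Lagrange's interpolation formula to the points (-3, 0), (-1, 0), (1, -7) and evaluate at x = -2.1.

Lagrange interpolation formula:
P(x) = Σ yᵢ × Lᵢ(x)
where Lᵢ(x) = Π_{j≠i} (x - xⱼ)/(xᵢ - xⱼ)

L_0(-2.1) = (-2.1 - (-1))/(-3 - (-1)) × (-2.1 - 1)/(-3 - 1) = 0.426250
L_1(-2.1) = (-2.1 - (-3))/(-1 - (-3)) × (-2.1 - 1)/(-1 - 1) = 0.697500
L_2(-2.1) = (-2.1 - (-3))/(1 - (-3)) × (-2.1 - (-1))/(1 - (-1)) = -0.123750

P(-2.1) = 0×L_0(-2.1) + 0×L_1(-2.1) + (-7)×L_2(-2.1)
P(-2.1) = 0.866250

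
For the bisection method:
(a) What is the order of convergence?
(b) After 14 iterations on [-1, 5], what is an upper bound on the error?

(a) Bisection has linear (order 1) convergence; the error is halved each step.

(b) Error bound = (b-a)/2^n = (5 - (-1))/2^{14}
    = 6/2^{14}

(a) 1 (linear); (b) error ≤ 3.66e-04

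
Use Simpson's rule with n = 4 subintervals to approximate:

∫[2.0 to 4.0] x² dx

f(x) = x²
a = 2.0, b = 4.0, n = 4
h = (b - a)/n = 0.500000

Simpson's rule: (h/3)[f(x₀) + 4f(x₁) + 2f(x₂) + ... + f(xₙ)]

x_0 = 2.0000, f(x_0) = 4.000000, coefficient = 1
x_1 = 2.5000, f(x_1) = 6.250000, coefficient = 4
x_2 = 3.0000, f(x_2) = 9.000000, coefficient = 2
x_3 = 3.5000, f(x_3) = 12.250000, coefficient = 4
x_4 = 4.0000, f(x_4) = 16.000000, coefficient = 1

I ≈ (0.500000/3) × 112.000000 = 18.666667
Exact value: 18.666667
Error: 0.000000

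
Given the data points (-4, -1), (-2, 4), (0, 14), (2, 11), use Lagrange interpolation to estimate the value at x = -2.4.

Lagrange interpolation formula:
P(x) = Σ yᵢ × Lᵢ(x)
where Lᵢ(x) = Π_{j≠i} (x - xⱼ)/(xᵢ - xⱼ)

L_0(-2.4) = (-2.4 - (-2))/(-4 - (-2)) × (-2.4 - 0)/(-4 - 0) × (-2.4 - 2)/(-4 - 2) = 0.088000
L_1(-2.4) = (-2.4 - (-4))/(-2 - (-4)) × (-2.4 - 0)/(-2 - 0) × (-2.4 - 2)/(-2 - 2) = 1.056000
L_2(-2.4) = (-2.4 - (-4))/(0 - (-4)) × (-2.4 - (-2))/(0 - (-2)) × (-2.4 - 2)/(0 - 2) = -0.176000
L_3(-2.4) = (-2.4 - (-4))/(2 - (-4)) × (-2.4 - (-2))/(2 - (-2)) × (-2.4 - 0)/(2 - 0) = 0.032000

P(-2.4) = (-1)×L_0(-2.4) + 4×L_1(-2.4) + 14×L_2(-2.4) + 11×L_3(-2.4)
P(-2.4) = 2.024000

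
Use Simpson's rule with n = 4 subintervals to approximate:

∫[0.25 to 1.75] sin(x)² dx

f(x) = sin(x)²
a = 0.25, b = 1.75, n = 4
h = (b - a)/n = 0.375000

Simpson's rule: (h/3)[f(x₀) + 4f(x₁) + 2f(x₂) + ... + f(xₙ)]

x_0 = 0.2500, f(x_0) = 0.061209, coefficient = 1
x_1 = 0.6250, f(x_1) = 0.342339, coefficient = 4
x_2 = 1.0000, f(x_2) = 0.708073, coefficient = 2
x_3 = 1.3750, f(x_3) = 0.962151, coefficient = 4
x_4 = 1.7500, f(x_4) = 0.968228, coefficient = 1

I ≈ (0.375000/3) × 7.663544 = 0.957943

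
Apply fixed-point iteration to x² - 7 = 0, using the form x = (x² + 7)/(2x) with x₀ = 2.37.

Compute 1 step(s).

Equation: x² - 7 = 0
Fixed-point form: x = (x² + 7)/(2x)
x₀ = 2.37

x_1 = g(2.370000) = 2.661793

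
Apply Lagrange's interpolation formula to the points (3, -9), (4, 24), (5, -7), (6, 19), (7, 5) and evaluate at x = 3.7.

Lagrange interpolation formula:
P(x) = Σ yᵢ × Lᵢ(x)
where Lᵢ(x) = Π_{j≠i} (x - xⱼ)/(xᵢ - xⱼ)

L_0(3.7) = (3.7 - 4)/(3 - 4) × (3.7 - 5)/(3 - 5) × (3.7 - 6)/(3 - 6) × (3.7 - 7)/(3 - 7) = 0.123337
L_1(3.7) = (3.7 - 3)/(4 - 3) × (3.7 - 5)/(4 - 5) × (3.7 - 6)/(4 - 6) × (3.7 - 7)/(4 - 7) = 1.151150
L_2(3.7) = (3.7 - 3)/(5 - 3) × (3.7 - 4)/(5 - 4) × (3.7 - 6)/(5 - 6) × (3.7 - 7)/(5 - 7) = -0.398475
L_3(3.7) = (3.7 - 3)/(6 - 3) × (3.7 - 4)/(6 - 4) × (3.7 - 5)/(6 - 5) × (3.7 - 7)/(6 - 7) = 0.150150
L_4(3.7) = (3.7 - 3)/(7 - 3) × (3.7 - 4)/(7 - 4) × (3.7 - 5)/(7 - 5) × (3.7 - 6)/(7 - 6) = -0.026162

P(3.7) = (-9)×L_0(3.7) + 24×L_1(3.7) + (-7)×L_2(3.7) + 19×L_3(3.7) + 5×L_4(3.7)
P(3.7) = 32.028925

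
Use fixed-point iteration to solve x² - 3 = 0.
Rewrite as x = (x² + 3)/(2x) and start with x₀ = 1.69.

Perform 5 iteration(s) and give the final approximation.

Equation: x² - 3 = 0
Fixed-point form: x = (x² + 3)/(2x)
x₀ = 1.69

x_1 = g(1.690000) = 1.732574
x_2 = g(1.732574) = 1.732051
x_3 = g(1.732051) = 1.732051
x_4 = g(1.732051) = 1.732051
x_5 = g(1.732051) = 1.732051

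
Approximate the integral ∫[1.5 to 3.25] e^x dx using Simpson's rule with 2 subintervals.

f(x) = e^x
a = 1.5, b = 3.25, n = 2
h = (b - a)/n = 0.875000

Simpson's rule: (h/3)[f(x₀) + 4f(x₁) + 2f(x₂) + ... + f(xₙ)]

x_0 = 1.5000, f(x_0) = 4.481689, coefficient = 1
x_1 = 2.3750, f(x_1) = 10.751013, coefficient = 4
x_2 = 3.2500, f(x_2) = 25.790340, coefficient = 1

I ≈ (0.875000/3) × 73.276082 = 21.372191
Exact value: 21.308651
Error: 0.063540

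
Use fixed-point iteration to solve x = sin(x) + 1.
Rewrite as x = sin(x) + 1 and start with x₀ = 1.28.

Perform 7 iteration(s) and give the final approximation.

Equation: x = sin(x) + 1
Fixed-point form: x = sin(x) + 1
x₀ = 1.28

x_1 = g(1.280000) = 1.958016
x_2 = g(1.958016) = 1.925963
x_3 = g(1.925963) = 1.937589
x_4 = g(1.937589) = 1.933482
x_5 = g(1.933482) = 1.934947
x_6 = g(1.934947) = 1.934427
x_7 = g(1.934427) = 1.934612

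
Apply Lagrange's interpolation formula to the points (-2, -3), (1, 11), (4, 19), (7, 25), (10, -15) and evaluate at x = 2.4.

Lagrange interpolation formula:
P(x) = Σ yᵢ × Lᵢ(x)
where Lᵢ(x) = Π_{j≠i} (x - xⱼ)/(xᵢ - xⱼ)

L_0(2.4) = (2.4 - 1)/(-2 - 1) × (2.4 - 4)/(-2 - 4) × (2.4 - 7)/(-2 - 7) × (2.4 - 10)/(-2 - 10) = -0.040283
L_1(2.4) = (2.4 - (-2))/(1 - (-2)) × (2.4 - 4)/(1 - 4) × (2.4 - 7)/(1 - 7) × (2.4 - 10)/(1 - 10) = 0.506416
L_2(2.4) = (2.4 - (-2))/(4 - (-2)) × (2.4 - 1)/(4 - 1) × (2.4 - 7)/(4 - 7) × (2.4 - 10)/(4 - 10) = 0.664672
L_3(2.4) = (2.4 - (-2))/(7 - (-2)) × (2.4 - 1)/(7 - 1) × (2.4 - 4)/(7 - 4) × (2.4 - 10)/(7 - 10) = -0.154127
L_4(2.4) = (2.4 - (-2))/(10 - (-2)) × (2.4 - 1)/(10 - 1) × (2.4 - 4)/(10 - 4) × (2.4 - 7)/(10 - 7) = 0.023322

P(2.4) = (-3)×L_0(2.4) + 11×L_1(2.4) + 19×L_2(2.4) + 25×L_3(2.4) + (-15)×L_4(2.4)
P(2.4) = 14.117195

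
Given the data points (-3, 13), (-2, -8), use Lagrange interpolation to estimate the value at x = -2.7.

Lagrange interpolation formula:
P(x) = Σ yᵢ × Lᵢ(x)
where Lᵢ(x) = Π_{j≠i} (x - xⱼ)/(xᵢ - xⱼ)

L_0(-2.7) = (-2.7 - (-2))/(-3 - (-2)) = 0.700000
L_1(-2.7) = (-2.7 - (-3))/(-2 - (-3)) = 0.300000

P(-2.7) = 13×L_0(-2.7) + (-8)×L_1(-2.7)
P(-2.7) = 6.700000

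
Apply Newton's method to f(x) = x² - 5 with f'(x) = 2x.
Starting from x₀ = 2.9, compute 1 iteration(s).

f(x) = x² - 5
f'(x) = 2x
x₀ = 2.9

Newton-Raphson formula: x_{n+1} = x_n - f(x_n)/f'(x_n)

Iteration 1:
  f(2.900000) = 3.410000
  f'(2.900000) = 5.800000
  x_1 = 2.900000 - 3.410000/5.800000 = 2.312069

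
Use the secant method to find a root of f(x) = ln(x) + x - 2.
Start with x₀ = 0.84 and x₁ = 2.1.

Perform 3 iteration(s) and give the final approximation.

f(x) = ln(x) + x - 2
x₀ = 0.84, x₁ = 2.1

Secant formula: x_{n+1} = x_n - f(x_n)(x_n - x_{n-1})/(f(x_n) - f(x_{n-1}))

Iteration 1:
  f(0.840000) = -1.334353
  f(2.100000) = 0.841937
  x_2 = 2.100000 - 0.841937×(2.100000 - 0.840000)/(0.841937 - (-1.334353))
       = 1.612546
Iteration 2:
  f(2.100000) = 0.841937
  f(1.612546) = 0.090361
  x_3 = 1.612546 - 0.090361×(1.612546 - 2.100000)/(0.090361 - 0.841937)
       = 1.553941
Iteration 3:
  f(1.612546) = 0.090361
  f(1.553941) = -0.005265
  x_4 = 1.553941 - (-0.005265)×(1.553941 - 1.612546)/(-0.005265 - 0.090361)
       = 1.557168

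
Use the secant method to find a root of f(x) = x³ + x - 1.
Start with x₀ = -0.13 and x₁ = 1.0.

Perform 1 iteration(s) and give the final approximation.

f(x) = x³ + x - 1
x₀ = -0.13, x₁ = 1.0

Secant formula: x_{n+1} = x_n - f(x_n)(x_n - x_{n-1})/(f(x_n) - f(x_{n-1}))

Iteration 1:
  f(-0.130000) = -1.132197
  f(1.000000) = 1.000000
  x_2 = 1.000000 - 1.000000×(1.000000 - (-0.130000))/(1.000000 - (-1.132197))
       = 0.470030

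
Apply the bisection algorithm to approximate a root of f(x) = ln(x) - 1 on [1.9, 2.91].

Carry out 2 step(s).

f(x) = ln(x) - 1
Initial interval: [1.9, 2.91]

Iteration 1:
  c_1 = (1.900000 + 2.910000)/2 = 2.405000
  f(c_1) = f(2.405000) = -0.122450
  f(a) × f(c) ≥ 0, new interval: [2.405000, 2.910000]
Iteration 2:
  c_2 = (2.405000 + 2.910000)/2 = 2.657500
  f(c_2) = f(2.657500) = -0.022614
  f(a) × f(c) ≥ 0, new interval: [2.657500, 2.910000]

After 2 iteration(s), the approximation is c_2 = 2.657500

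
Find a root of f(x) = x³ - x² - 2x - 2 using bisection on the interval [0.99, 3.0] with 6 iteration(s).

f(x) = x³ - x² - 2x - 2
Initial interval: [0.99, 3.0]

Iteration 1:
  c_1 = (0.990000 + 3.000000)/2 = 1.995000
  f(c_1) = f(1.995000) = -2.029875
  f(a) × f(c) ≥ 0, new interval: [1.995000, 3.000000]
Iteration 2:
  c_2 = (1.995000 + 3.000000)/2 = 2.497500
  f(c_2) = f(2.497500) = 2.345666
  f(a) × f(c) < 0, new interval: [1.995000, 2.497500]
Iteration 3:
  c_3 = (1.995000 + 2.497500)/2 = 2.246250
  f(c_3) = f(2.246250) = -0.204372
  f(a) × f(c) ≥ 0, new interval: [2.246250, 2.497500]
Iteration 4:
  c_4 = (2.246250 + 2.497500)/2 = 2.371875
  f(c_4) = f(2.371875) = 0.974132
  f(a) × f(c) < 0, new interval: [2.246250, 2.371875]
Iteration 5:
  c_5 = (2.246250 + 2.371875)/2 = 2.309063
  f(c_5) = f(2.309063) = 0.361495
  f(a) × f(c) < 0, new interval: [2.246250, 2.309063]
Iteration 6:
  c_6 = (2.246250 + 2.309063)/2 = 2.277656
  f(c_6) = f(2.277656) = 0.072808
  f(a) × f(c) < 0, new interval: [2.246250, 2.277656]

After 6 iteration(s), the approximation is c_6 = 2.277656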